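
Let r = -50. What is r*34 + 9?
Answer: -1691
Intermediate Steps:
r*34 + 9 = -50*34 + 9 = -1700 + 9 = -1691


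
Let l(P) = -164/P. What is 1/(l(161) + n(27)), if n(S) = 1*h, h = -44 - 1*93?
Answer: -161/22221 ≈ -0.0072454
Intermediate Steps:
h = -137 (h = -44 - 93 = -137)
n(S) = -137 (n(S) = 1*(-137) = -137)
1/(l(161) + n(27)) = 1/(-164/161 - 137) = 1/(-22221/161) = -161/22221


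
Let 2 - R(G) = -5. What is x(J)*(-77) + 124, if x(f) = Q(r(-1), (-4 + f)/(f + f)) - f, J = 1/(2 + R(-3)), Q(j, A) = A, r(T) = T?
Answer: 26641/18 ≈ 1480.1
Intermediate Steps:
R(G) = 7 (R(G) = 2 - 1*(-5) = 2 + 5 = 7)
J = ⅑ (J = 1/(2 + 7) = 1/9 = ⅑ ≈ 0.11111)
x(f) = -f + (-4 + f)/(2*f) (x(f) = (-4 + f)/(f + f) - f = (-4 + f)/((2*f)) - f = (-4 + f)*(1/(2*f)) - f = (-4 + f)/(2*f) - f = -f + (-4 + f)/(2*f))
x(J)*(-77) + 124 = (½ - 1*⅑ - 2/⅑)*(-77) + 124 = (½ - ⅑ - 2*9)*(-77) + 124 = (½ - ⅑ - 18)*(-77) + 124 = -317/18*(-77) + 124 = 24409/18 + 124 = 26641/18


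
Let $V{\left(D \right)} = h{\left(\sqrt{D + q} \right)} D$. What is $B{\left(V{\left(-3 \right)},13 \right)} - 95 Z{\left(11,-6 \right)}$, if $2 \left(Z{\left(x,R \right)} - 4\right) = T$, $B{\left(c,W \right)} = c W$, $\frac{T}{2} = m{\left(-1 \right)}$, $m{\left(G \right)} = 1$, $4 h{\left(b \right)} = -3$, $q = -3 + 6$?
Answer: $- \frac{1783}{4} \approx -445.75$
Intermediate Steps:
$q = 3$
$h{\left(b \right)} = - \frac{3}{4}$ ($h{\left(b \right)} = \frac{1}{4} \left(-3\right) = - \frac{3}{4}$)
$V{\left(D \right)} = - \frac{3 D}{4}$
$T = 2$ ($T = 2 \cdot 1 = 2$)
$B{\left(c,W \right)} = W c$
$Z{\left(x,R \right)} = 5$ ($Z{\left(x,R \right)} = 4 + \frac{1}{2} \cdot 2 = 4 + 1 = 5$)
$B{\left(V{\left(-3 \right)},13 \right)} - 95 Z{\left(11,-6 \right)} = 13 \left(\left(- \frac{3}{4}\right) \left(-3\right)\right) - 475 = 13 \cdot \frac{9}{4} - 475 = \frac{117}{4} - 475 = - \frac{1783}{4}$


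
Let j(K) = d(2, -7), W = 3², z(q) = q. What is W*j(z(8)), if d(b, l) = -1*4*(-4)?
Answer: 144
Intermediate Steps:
W = 9
d(b, l) = 16 (d(b, l) = -4*(-4) = 16)
j(K) = 16
W*j(z(8)) = 9*16 = 144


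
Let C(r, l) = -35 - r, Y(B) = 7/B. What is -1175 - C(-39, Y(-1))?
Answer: -1179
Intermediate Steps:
-1175 - C(-39, Y(-1)) = -1175 - (-35 - 1*(-39)) = -1175 - (-35 + 39) = -1175 - 1*4 = -1175 - 4 = -1179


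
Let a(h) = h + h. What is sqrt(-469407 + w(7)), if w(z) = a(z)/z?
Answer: I*sqrt(469405) ≈ 685.13*I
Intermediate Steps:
a(h) = 2*h
w(z) = 2 (w(z) = (2*z)/z = 2)
sqrt(-469407 + w(7)) = sqrt(-469407 + 2) = sqrt(-469405) = I*sqrt(469405)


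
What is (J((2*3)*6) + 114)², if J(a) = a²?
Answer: 1988100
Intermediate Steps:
(J((2*3)*6) + 114)² = (((2*3)*6)² + 114)² = ((6*6)² + 114)² = (36² + 114)² = (1296 + 114)² = 1410² = 1988100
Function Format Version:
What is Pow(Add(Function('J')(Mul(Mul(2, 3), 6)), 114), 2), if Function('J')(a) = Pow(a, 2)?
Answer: 1988100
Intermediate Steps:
Pow(Add(Function('J')(Mul(Mul(2, 3), 6)), 114), 2) = Pow(Add(Pow(Mul(Mul(2, 3), 6), 2), 114), 2) = Pow(Add(Pow(Mul(6, 6), 2), 114), 2) = Pow(Add(Pow(36, 2), 114), 2) = Pow(Add(1296, 114), 2) = Pow(1410, 2) = 1988100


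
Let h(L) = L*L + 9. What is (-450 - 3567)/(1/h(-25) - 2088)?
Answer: 2546778/1323791 ≈ 1.9239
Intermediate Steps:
h(L) = 9 + L² (h(L) = L² + 9 = 9 + L²)
(-450 - 3567)/(1/h(-25) - 2088) = (-450 - 3567)/(1/(9 + (-25)²) - 2088) = -4017/(1/(9 + 625) - 2088) = -4017/(1/634 - 2088) = -4017/(-1323791/634) = -4017*(-634/1323791) = 2546778/1323791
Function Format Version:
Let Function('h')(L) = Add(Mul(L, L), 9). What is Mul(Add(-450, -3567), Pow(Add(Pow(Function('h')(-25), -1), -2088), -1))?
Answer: Rational(2546778, 1323791) ≈ 1.9239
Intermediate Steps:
Function('h')(L) = Add(9, Pow(L, 2)) (Function('h')(L) = Add(Pow(L, 2), 9) = Add(9, Pow(L, 2)))
Mul(Add(-450, -3567), Pow(Add(Pow(Function('h')(-25), -1), -2088), -1)) = Mul(Add(-450, -3567), Pow(Add(Pow(Add(9, Pow(-25, 2)), -1), -2088), -1)) = Mul(-4017, Pow(Add(Pow(Add(9, 625), -1), -2088), -1)) = Mul(-4017, Pow(Add(Pow(634, -1), -2088), -1)) = Mul(-4017, Pow(Add(Rational(1, 634), -2088), -1)) = Mul(-4017, Pow(Rational(-1323791, 634), -1)) = Mul(-4017, Rational(-634, 1323791)) = Rational(2546778, 1323791)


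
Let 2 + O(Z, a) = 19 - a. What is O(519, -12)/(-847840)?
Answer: -29/847840 ≈ -3.4205e-5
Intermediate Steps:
O(Z, a) = 17 - a (O(Z, a) = -2 + (19 - a) = 17 - a)
O(519, -12)/(-847840) = (17 - 1*(-12))/(-847840) = (17 + 12)*(-1/847840) = 29*(-1/847840) = -29/847840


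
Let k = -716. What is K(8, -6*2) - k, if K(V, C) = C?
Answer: 704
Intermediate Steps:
K(8, -6*2) - k = -6*2 - 1*(-716) = -12 + 716 = 704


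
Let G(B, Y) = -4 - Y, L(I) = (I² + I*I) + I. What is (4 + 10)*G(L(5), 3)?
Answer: -98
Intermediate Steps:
L(I) = I + 2*I² (L(I) = (I² + I²) + I = 2*I² + I = I + 2*I²)
(4 + 10)*G(L(5), 3) = (4 + 10)*(-4 - 1*3) = 14*(-4 - 3) = 14*(-7) = -98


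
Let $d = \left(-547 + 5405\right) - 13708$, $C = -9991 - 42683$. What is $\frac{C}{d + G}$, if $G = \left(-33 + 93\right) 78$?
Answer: $\frac{8779}{695} \approx 12.632$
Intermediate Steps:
$G = 4680$ ($G = 60 \cdot 78 = 4680$)
$C = -52674$ ($C = -9991 - 42683 = -52674$)
$d = -8850$ ($d = 4858 - 13708 = -8850$)
$\frac{C}{d + G} = - \frac{52674}{-8850 + 4680} = - \frac{52674}{-4170} = \left(-52674\right) \left(- \frac{1}{4170}\right) = \frac{8779}{695}$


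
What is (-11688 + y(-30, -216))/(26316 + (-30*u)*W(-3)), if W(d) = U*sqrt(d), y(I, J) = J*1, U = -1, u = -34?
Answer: -10664/23681 - 1240*I*sqrt(3)/71043 ≈ -0.45032 - 0.030232*I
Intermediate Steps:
y(I, J) = J
W(d) = -sqrt(d)
(-11688 + y(-30, -216))/(26316 + (-30*u)*W(-3)) = (-11688 - 216)/(26316 + (-30*(-34))*(-sqrt(-3))) = -11904/(26316 + 1020*(-I*sqrt(3))) = -11904/(26316 - 1020*I*sqrt(3))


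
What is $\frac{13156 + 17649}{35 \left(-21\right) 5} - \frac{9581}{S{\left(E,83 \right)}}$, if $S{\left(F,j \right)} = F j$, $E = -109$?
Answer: $- \frac{48696532}{6649545} \approx -7.3233$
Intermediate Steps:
$\frac{13156 + 17649}{35 \left(-21\right) 5} - \frac{9581}{S{\left(E,83 \right)}} = \frac{13156 + 17649}{35 \left(-21\right) 5} - \frac{9581}{\left(-109\right) 83} = \frac{30805}{\left(-735\right) 5} - \frac{9581}{-9047} = \frac{30805}{-3675} - - \frac{9581}{9047} = 30805 \left(- \frac{1}{3675}\right) + \frac{9581}{9047} = - \frac{6161}{735} + \frac{9581}{9047} = - \frac{48696532}{6649545}$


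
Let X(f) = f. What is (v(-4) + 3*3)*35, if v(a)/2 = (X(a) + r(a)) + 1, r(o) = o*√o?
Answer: 105 - 560*I ≈ 105.0 - 560.0*I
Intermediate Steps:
r(o) = o^(3/2)
v(a) = 2 + 2*a + 2*a^(3/2) (v(a) = 2*((a + a^(3/2)) + 1) = 2*(1 + a + a^(3/2)) = 2 + 2*a + 2*a^(3/2))
(v(-4) + 3*3)*35 = ((2 + 2*(-4) + 2*(-4)^(3/2)) + 3*3)*35 = ((2 - 8 + 2*(-8*I)) + 9)*35 = ((2 - 8 - 16*I) + 9)*35 = ((-6 - 16*I) + 9)*35 = (3 - 16*I)*35 = 105 - 560*I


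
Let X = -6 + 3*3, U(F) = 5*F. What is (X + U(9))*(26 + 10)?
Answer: 1728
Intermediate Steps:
X = 3 (X = -6 + 9 = 3)
(X + U(9))*(26 + 10) = (3 + 5*9)*(26 + 10) = (3 + 45)*36 = 48*36 = 1728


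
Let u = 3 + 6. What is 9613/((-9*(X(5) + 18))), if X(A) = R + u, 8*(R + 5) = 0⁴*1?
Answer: -9613/198 ≈ -48.550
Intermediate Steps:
R = -5 (R = -5 + (0⁴*1)/8 = -5 + (0*1)/8 = -5 + (⅛)*0 = -5 + 0 = -5)
u = 9
X(A) = 4 (X(A) = -5 + 9 = 4)
9613/((-9*(X(5) + 18))) = 9613/((-9*(4 + 18))) = 9613/((-9*22)) = 9613/(-198) = 9613*(-1/198) = -9613/198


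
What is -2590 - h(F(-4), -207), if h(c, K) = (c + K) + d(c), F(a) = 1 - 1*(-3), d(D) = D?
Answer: -2391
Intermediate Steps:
F(a) = 4 (F(a) = 1 + 3 = 4)
h(c, K) = K + 2*c (h(c, K) = (c + K) + c = (K + c) + c = K + 2*c)
-2590 - h(F(-4), -207) = -2590 - (-207 + 2*4) = -2590 - (-207 + 8) = -2590 - 1*(-199) = -2590 + 199 = -2391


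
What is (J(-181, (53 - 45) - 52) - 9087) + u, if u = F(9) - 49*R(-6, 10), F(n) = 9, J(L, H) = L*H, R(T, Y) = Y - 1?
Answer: -1555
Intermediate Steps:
R(T, Y) = -1 + Y
J(L, H) = H*L
u = -432 (u = 9 - 49*(-1 + 10) = 9 - 49*9 = 9 - 441 = -432)
(J(-181, (53 - 45) - 52) - 9087) + u = (((53 - 45) - 52)*(-181) - 9087) - 432 = ((8 - 52)*(-181) - 9087) - 432 = (-44*(-181) - 9087) - 432 = (7964 - 9087) - 432 = -1123 - 432 = -1555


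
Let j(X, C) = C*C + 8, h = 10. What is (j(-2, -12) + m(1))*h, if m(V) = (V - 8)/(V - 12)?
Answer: 16790/11 ≈ 1526.4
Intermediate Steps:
j(X, C) = 8 + C**2 (j(X, C) = C**2 + 8 = 8 + C**2)
m(V) = (-8 + V)/(-12 + V)
(j(-2, -12) + m(1))*h = ((8 + (-12)**2) + (-8 + 1)/(-12 + 1))*10 = ((8 + 144) - 7/(-11))*10 = (152 - 1/11*(-7))*10 = (152 + 7/11)*10 = (1679/11)*10 = 16790/11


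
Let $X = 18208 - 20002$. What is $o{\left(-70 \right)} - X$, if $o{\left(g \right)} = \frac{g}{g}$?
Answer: $1795$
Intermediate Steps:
$o{\left(g \right)} = 1$
$X = -1794$ ($X = 18208 - 20002 = -1794$)
$o{\left(-70 \right)} - X = 1 - -1794 = 1 + 1794 = 1795$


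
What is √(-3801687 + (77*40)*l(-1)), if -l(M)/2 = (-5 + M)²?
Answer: I*√4023447 ≈ 2005.9*I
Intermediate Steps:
l(M) = -2*(-5 + M)²
√(-3801687 + (77*40)*l(-1)) = √(-3801687 + (77*40)*(-2*(-5 - 1)²)) = √(-3801687 + 3080*(-2*(-6)²)) = √(-3801687 + 3080*(-2*36)) = √(-3801687 + 3080*(-72)) = √(-3801687 - 221760) = √(-4023447) = I*√4023447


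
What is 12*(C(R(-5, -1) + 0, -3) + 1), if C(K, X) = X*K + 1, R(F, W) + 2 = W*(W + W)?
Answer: 24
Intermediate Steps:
R(F, W) = -2 + 2*W² (R(F, W) = -2 + W*(W + W) = -2 + W*(2*W) = -2 + 2*W²)
C(K, X) = 1 + K*X (C(K, X) = K*X + 1 = 1 + K*X)
12*(C(R(-5, -1) + 0, -3) + 1) = 12*((1 + ((-2 + 2*(-1)²) + 0)*(-3)) + 1) = 12*((1 + ((-2 + 2*1) + 0)*(-3)) + 1) = 12*((1 + ((-2 + 2) + 0)*(-3)) + 1) = 12*((1 + (0 + 0)*(-3)) + 1) = 12*((1 + 0*(-3)) + 1) = 12*((1 + 0) + 1) = 12*(1 + 1) = 12*2 = 24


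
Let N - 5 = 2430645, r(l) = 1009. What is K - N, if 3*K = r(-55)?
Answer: -7290941/3 ≈ -2.4303e+6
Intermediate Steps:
K = 1009/3 (K = (1/3)*1009 = 1009/3 ≈ 336.33)
N = 2430650 (N = 5 + 2430645 = 2430650)
K - N = 1009/3 - 1*2430650 = 1009/3 - 2430650 = -7290941/3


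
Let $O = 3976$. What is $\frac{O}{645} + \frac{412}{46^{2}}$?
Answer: $\frac{2169739}{341205} \approx 6.359$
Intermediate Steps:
$\frac{O}{645} + \frac{412}{46^{2}} = \frac{3976}{645} + \frac{412}{46^{2}} = 3976 \cdot \frac{1}{645} + \frac{412}{2116} = \frac{3976}{645} + 412 \cdot \frac{1}{2116} = \frac{3976}{645} + \frac{103}{529} = \frac{2169739}{341205}$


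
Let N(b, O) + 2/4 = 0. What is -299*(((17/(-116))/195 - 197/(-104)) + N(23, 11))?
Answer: -1449943/3480 ≈ -416.65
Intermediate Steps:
N(b, O) = -1/2 (N(b, O) = -1/2 + 0 = -1/2)
-299*(((17/(-116))/195 - 197/(-104)) + N(23, 11)) = -299*(((17/(-116))/195 - 197/(-104)) - 1/2) = -299*(((17*(-1/116))*(1/195) - 197*(-1/104)) - 1/2) = -299*((-17/116*1/195 + 197/104) - 1/2) = -299*((-17/22620 + 197/104) - 1/2) = -299*(85661/45240 - 1/2) = -299*63041/45240 = -1449943/3480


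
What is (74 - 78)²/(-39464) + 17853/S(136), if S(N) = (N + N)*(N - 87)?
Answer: 88042193/65747024 ≈ 1.3391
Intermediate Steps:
S(N) = 2*N*(-87 + N) (S(N) = (2*N)*(-87 + N) = 2*N*(-87 + N))
(74 - 78)²/(-39464) + 17853/S(136) = (74 - 78)²/(-39464) + 17853/((2*136*(-87 + 136))) = (-4)²*(-1/39464) + 17853/((2*136*49)) = 16*(-1/39464) + 17853/13328 = -2/4933 + 17853*(1/13328) = -2/4933 + 17853/13328 = 88042193/65747024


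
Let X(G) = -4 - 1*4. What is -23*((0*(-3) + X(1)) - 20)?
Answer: 644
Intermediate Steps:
X(G) = -8 (X(G) = -4 - 4 = -8)
-23*((0*(-3) + X(1)) - 20) = -23*((0*(-3) - 8) - 20) = -23*((0 - 8) - 20) = -23*(-8 - 20) = -23*(-28) = 644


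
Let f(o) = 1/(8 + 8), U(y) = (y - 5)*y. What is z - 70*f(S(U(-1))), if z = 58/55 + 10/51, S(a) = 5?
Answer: -70111/22440 ≈ -3.1244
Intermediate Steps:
U(y) = y*(-5 + y) (U(y) = (-5 + y)*y = y*(-5 + y))
f(o) = 1/16
z = 3508/2805 (z = 58*(1/55) + 10*(1/51) = 58/55 + 10/51 = 3508/2805 ≈ 1.2506)
z - 70*f(S(U(-1))) = 3508/2805 - 70*1/16 = 3508/2805 - 35/8 = -70111/22440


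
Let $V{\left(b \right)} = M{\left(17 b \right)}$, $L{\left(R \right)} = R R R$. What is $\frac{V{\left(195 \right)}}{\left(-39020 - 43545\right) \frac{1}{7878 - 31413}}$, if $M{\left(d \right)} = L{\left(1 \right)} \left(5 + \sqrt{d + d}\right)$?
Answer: $\frac{23535}{16513} + \frac{4707 \sqrt{6630}}{16513} \approx 24.635$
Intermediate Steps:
$L{\left(R \right)} = R^{3}$ ($L{\left(R \right)} = R^{2} R = R^{3}$)
$M{\left(d \right)} = 5 + \sqrt{2} \sqrt{d}$ ($M{\left(d \right)} = 1^{3} \left(5 + \sqrt{d + d}\right) = 1 \left(5 + \sqrt{2 d}\right) = 1 \left(5 + \sqrt{2} \sqrt{d}\right) = 5 + \sqrt{2} \sqrt{d}$)
$V{\left(b \right)} = 5 + \sqrt{34} \sqrt{b}$ ($V{\left(b \right)} = 5 + \sqrt{2} \sqrt{17 b} = 5 + \sqrt{2} \sqrt{17} \sqrt{b} = 5 + \sqrt{34} \sqrt{b}$)
$\frac{V{\left(195 \right)}}{\left(-39020 - 43545\right) \frac{1}{7878 - 31413}} = \frac{5 + \sqrt{34} \sqrt{195}}{\left(-39020 - 43545\right) \frac{1}{7878 - 31413}} = \frac{5 + \sqrt{6630}}{\left(-82565\right) \frac{1}{-23535}} = \frac{5 + \sqrt{6630}}{\left(-82565\right) \left(- \frac{1}{23535}\right)} = \frac{5 + \sqrt{6630}}{\frac{16513}{4707}} = \left(5 + \sqrt{6630}\right) \frac{4707}{16513} = \frac{23535}{16513} + \frac{4707 \sqrt{6630}}{16513}$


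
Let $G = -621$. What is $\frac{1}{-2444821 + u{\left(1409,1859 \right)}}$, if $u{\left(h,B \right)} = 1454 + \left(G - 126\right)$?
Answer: $- \frac{1}{2444114} \approx -4.0915 \cdot 10^{-7}$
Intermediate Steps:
$u{\left(h,B \right)} = 707$ ($u{\left(h,B \right)} = 1454 - 747 = 707$)
$\frac{1}{-2444821 + u{\left(1409,1859 \right)}} = \frac{1}{-2444821 + 707} = \frac{1}{-2444114} = - \frac{1}{2444114}$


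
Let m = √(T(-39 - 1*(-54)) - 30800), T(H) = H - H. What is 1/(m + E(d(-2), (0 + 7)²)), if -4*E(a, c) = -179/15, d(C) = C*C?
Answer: 10740/110912041 - 72000*I*√77/110912041 ≈ 9.6833e-5 - 0.0056964*I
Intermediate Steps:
T(H) = 0
d(C) = C²
m = 20*I*√77 (m = √(0 - 30800) = √(-30800) = 20*I*√77 ≈ 175.5*I)
E(a, c) = 179/60 (E(a, c) = -(-179)/(4*15) = -¼*(-179/15) = 179/60)
1/(m + E(d(-2), (0 + 7)²)) = 1/(20*I*√77 + 179/60) = 1/(179/60 + 20*I*√77)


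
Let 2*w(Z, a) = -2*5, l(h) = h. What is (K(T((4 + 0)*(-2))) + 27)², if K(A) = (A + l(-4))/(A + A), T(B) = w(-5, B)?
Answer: 77841/100 ≈ 778.41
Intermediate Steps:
w(Z, a) = -5 (w(Z, a) = (-2*5)/2 = (½)*(-10) = -5)
T(B) = -5
K(A) = (-4 + A)/(2*A) (K(A) = (A - 4)/(A + A) = (-4 + A)/((2*A)) = (-4 + A)*(1/(2*A)) = (-4 + A)/(2*A))
(K(T((4 + 0)*(-2))) + 27)² = ((½)*(-4 - 5)/(-5) + 27)² = ((½)*(-⅕)*(-9) + 27)² = (9/10 + 27)² = (279/10)² = 77841/100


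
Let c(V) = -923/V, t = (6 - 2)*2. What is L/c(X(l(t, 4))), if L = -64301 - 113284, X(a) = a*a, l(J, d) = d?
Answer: 2841360/923 ≈ 3078.4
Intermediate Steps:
t = 8 (t = 4*2 = 8)
X(a) = a²
L = -177585
L/c(X(l(t, 4))) = -177585/((-923/(4²))) = -177585/((-923/16)) = -177585/((-923*1/16)) = -177585/(-923/16) = -177585*(-16/923) = 2841360/923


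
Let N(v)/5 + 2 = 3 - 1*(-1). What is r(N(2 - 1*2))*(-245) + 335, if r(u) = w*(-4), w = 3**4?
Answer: 79715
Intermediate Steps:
N(v) = 10 (N(v) = -10 + 5*(3 - 1*(-1)) = -10 + 5*(3 + 1) = -10 + 5*4 = -10 + 20 = 10)
w = 81
r(u) = -324 (r(u) = 81*(-4) = -324)
r(N(2 - 1*2))*(-245) + 335 = -324*(-245) + 335 = 79380 + 335 = 79715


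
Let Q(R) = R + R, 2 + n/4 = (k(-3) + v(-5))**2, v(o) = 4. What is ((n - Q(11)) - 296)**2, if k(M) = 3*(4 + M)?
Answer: 16900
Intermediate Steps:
k(M) = 12 + 3*M
n = 188 (n = -8 + 4*((12 + 3*(-3)) + 4)**2 = -8 + 4*((12 - 9) + 4)**2 = -8 + 4*(3 + 4)**2 = -8 + 4*7**2 = -8 + 4*49 = -8 + 196 = 188)
Q(R) = 2*R
((n - Q(11)) - 296)**2 = ((188 - 2*11) - 296)**2 = ((188 - 1*22) - 296)**2 = ((188 - 22) - 296)**2 = (166 - 296)**2 = (-130)**2 = 16900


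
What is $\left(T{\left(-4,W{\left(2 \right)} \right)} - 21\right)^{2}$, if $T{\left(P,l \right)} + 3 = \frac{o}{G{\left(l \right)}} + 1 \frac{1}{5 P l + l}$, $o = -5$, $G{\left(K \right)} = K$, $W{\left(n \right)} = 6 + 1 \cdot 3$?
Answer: $\frac{1960000}{3249} \approx 603.26$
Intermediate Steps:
$W{\left(n \right)} = 9$ ($W{\left(n \right)} = 6 + 3 = 9$)
$T{\left(P,l \right)} = -3 + \frac{1}{l + 5 P l} - \frac{5}{l}$ ($T{\left(P,l \right)} = -3 + \left(- \frac{5}{l} + 1 \frac{1}{5 P l + l}\right) = -3 + \left(- \frac{5}{l} + 1 \frac{1}{l + 5 P l}\right) = -3 + \left(- \frac{5}{l} + \frac{1}{l + 5 P l}\right) = -3 + \left(\frac{1}{l + 5 P l} - \frac{5}{l}\right) = -3 + \frac{1}{l + 5 P l} - \frac{5}{l}$)
$\left(T{\left(-4,W{\left(2 \right)} \right)} - 21\right)^{2} = \left(\frac{-4 - -100 - 27 - \left(-60\right) 9}{9 \left(1 + 5 \left(-4\right)\right)} - 21\right)^{2} = \left(\frac{-4 + 100 - 27 + 540}{9 \left(1 - 20\right)} - 21\right)^{2} = \left(\frac{1}{9} \frac{1}{-19} \cdot 609 - 21\right)^{2} = \left(\frac{1}{9} \left(- \frac{1}{19}\right) 609 - 21\right)^{2} = \left(- \frac{203}{57} - 21\right)^{2} = \left(- \frac{1400}{57}\right)^{2} = \frac{1960000}{3249}$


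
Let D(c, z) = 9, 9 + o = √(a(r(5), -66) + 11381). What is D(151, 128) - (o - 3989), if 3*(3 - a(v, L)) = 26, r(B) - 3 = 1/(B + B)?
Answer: 4007 - √102378/3 ≈ 3900.3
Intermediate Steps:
r(B) = 3 + 1/(2*B) (r(B) = 3 + 1/(B + B) = 3 + 1/(2*B))
a(v, L) = -17/3 (a(v, L) = 3 - ⅓*26 = 3 - 26/3 = -17/3)
o = -9 + √102378/3 (o = -9 + √(-17/3 + 11381) = -9 + √(34126/3) = -9 + √102378/3 ≈ 97.655)
D(151, 128) - (o - 3989) = 9 - ((-9 + √102378/3) - 3989) = 9 - (-3998 + √102378/3) = 9 + (3998 - √102378/3) = 4007 - √102378/3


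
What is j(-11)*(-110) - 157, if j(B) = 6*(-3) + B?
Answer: 3033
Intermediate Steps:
j(B) = -18 + B
j(-11)*(-110) - 157 = (-18 - 11)*(-110) - 157 = -29*(-110) - 157 = 3190 - 157 = 3033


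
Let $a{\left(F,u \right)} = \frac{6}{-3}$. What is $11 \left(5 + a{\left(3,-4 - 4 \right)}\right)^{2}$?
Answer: $99$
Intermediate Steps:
$a{\left(F,u \right)} = -2$ ($a{\left(F,u \right)} = 6 \left(- \frac{1}{3}\right) = -2$)
$11 \left(5 + a{\left(3,-4 - 4 \right)}\right)^{2} = 11 \left(5 - 2\right)^{2} = 11 \cdot 3^{2} = 11 \cdot 9 = 99$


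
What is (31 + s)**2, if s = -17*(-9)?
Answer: 33856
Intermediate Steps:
s = 153
(31 + s)**2 = (31 + 153)**2 = 184**2 = 33856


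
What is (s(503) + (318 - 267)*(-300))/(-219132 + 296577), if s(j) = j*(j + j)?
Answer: 490718/77445 ≈ 6.3363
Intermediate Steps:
s(j) = 2*j² (s(j) = j*(2*j) = 2*j²)
(s(503) + (318 - 267)*(-300))/(-219132 + 296577) = (2*503² + (318 - 267)*(-300))/(-219132 + 296577) = (2*253009 + 51*(-300))/77445 = (506018 - 15300)*(1/77445) = 490718*(1/77445) = 490718/77445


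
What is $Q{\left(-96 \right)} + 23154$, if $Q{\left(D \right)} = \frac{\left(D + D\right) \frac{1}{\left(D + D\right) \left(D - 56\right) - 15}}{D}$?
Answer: $\frac{675379028}{29169} \approx 23154.0$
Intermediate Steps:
$Q{\left(D \right)} = \frac{2}{-15 + 2 D \left(-56 + D\right)}$ ($Q{\left(D \right)} = \frac{2 D \frac{1}{2 D \left(-56 + D\right) - 15}}{D} = \frac{2 D \frac{1}{-15 + 2 D \left(-56 + D\right)}}{D} = \frac{2}{-15 + 2 D \left(-56 + D\right)}$)
$Q{\left(-96 \right)} + 23154 = \frac{2}{-15 - -10752 + 2 \left(-96\right)^{2}} + 23154 = \frac{2}{-15 + 10752 + 2 \cdot 9216} + 23154 = \frac{2}{-15 + 10752 + 18432} + 23154 = \frac{2}{29169} + 23154 = \frac{675379028}{29169}$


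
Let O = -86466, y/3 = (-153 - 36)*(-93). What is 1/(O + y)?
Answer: -1/33735 ≈ -2.9643e-5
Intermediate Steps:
y = 52731 (y = 3*((-153 - 36)*(-93)) = 3*(-189*(-93)) = 3*17577 = 52731)
1/(O + y) = 1/(-86466 + 52731) = 1/(-33735) = -1/33735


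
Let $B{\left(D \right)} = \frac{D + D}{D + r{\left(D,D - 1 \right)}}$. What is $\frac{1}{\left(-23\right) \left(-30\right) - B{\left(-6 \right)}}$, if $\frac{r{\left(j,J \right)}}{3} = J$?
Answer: $\frac{9}{6206} \approx 0.0014502$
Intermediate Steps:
$r{\left(j,J \right)} = 3 J$
$B{\left(D \right)} = \frac{2 D}{-3 + 4 D}$ ($B{\left(D \right)} = \frac{D + D}{D + 3 \left(D - 1\right)} = \frac{2 D}{D + 3 \left(-1 + D\right)} = \frac{2 D}{D + \left(-3 + 3 D\right)} = \frac{2 D}{-3 + 4 D}$)
$\frac{1}{\left(-23\right) \left(-30\right) - B{\left(-6 \right)}} = \frac{1}{\left(-23\right) \left(-30\right) - 2 \left(-6\right) \frac{1}{-3 + 4 \left(-6\right)}} = \frac{1}{690 - 2 \left(-6\right) \frac{1}{-3 - 24}} = \frac{1}{690 - 2 \left(-6\right) \frac{1}{-27}} = \frac{1}{690 - 2 \left(-6\right) \left(- \frac{1}{27}\right)} = \frac{1}{690 - \frac{4}{9}} = \frac{1}{\frac{6206}{9}} = \frac{9}{6206}$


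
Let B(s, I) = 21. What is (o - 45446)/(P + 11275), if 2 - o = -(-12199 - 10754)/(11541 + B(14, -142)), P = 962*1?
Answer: -175148827/47161398 ≈ -3.7138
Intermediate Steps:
P = 962
o = 57/3854 (o = 2 - (-1)*(-12199 - 10754)/(11541 + 21) = 2 - (-1)*(-22953/11562) = 2 - (-1)*(-22953*1/11562) = 2 - (-1)*(-7651)/3854 = 2 - 1*7651/3854 = 2 - 7651/3854 = 57/3854 ≈ 0.014790)
(o - 45446)/(P + 11275) = (57/3854 - 45446)/(962 + 11275) = -175148827/3854/12237 = -175148827/3854*1/12237 = -175148827/47161398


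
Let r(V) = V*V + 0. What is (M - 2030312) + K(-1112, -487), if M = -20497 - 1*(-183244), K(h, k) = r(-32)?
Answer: -1866541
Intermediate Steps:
r(V) = V² (r(V) = V² + 0 = V²)
K(h, k) = 1024 (K(h, k) = (-32)² = 1024)
M = 162747 (M = -20497 + 183244 = 162747)
(M - 2030312) + K(-1112, -487) = (162747 - 2030312) + 1024 = -1867565 + 1024 = -1866541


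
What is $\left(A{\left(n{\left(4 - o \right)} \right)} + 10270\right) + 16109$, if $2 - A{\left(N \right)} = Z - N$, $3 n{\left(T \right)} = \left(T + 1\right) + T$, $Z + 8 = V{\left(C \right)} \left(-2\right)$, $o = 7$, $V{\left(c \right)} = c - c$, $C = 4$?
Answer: $\frac{79162}{3} \approx 26387.0$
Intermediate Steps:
$V{\left(c \right)} = 0$
$Z = -8$ ($Z = -8 + 0 \left(-2\right) = -8 + 0 = -8$)
$n{\left(T \right)} = \frac{1}{3} + \frac{2 T}{3}$ ($n{\left(T \right)} = \frac{\left(T + 1\right) + T}{3} = \frac{\left(1 + T\right) + T}{3} = \frac{1 + 2 T}{3} = \frac{1}{3} + \frac{2 T}{3}$)
$A{\left(N \right)} = 10 + N$ ($A{\left(N \right)} = 2 - \left(-8 - N\right) = 2 + \left(8 + N\right) = 10 + N$)
$\left(A{\left(n{\left(4 - o \right)} \right)} + 10270\right) + 16109 = \left(\left(10 + \left(\frac{1}{3} + \frac{2 \left(4 - 7\right)}{3}\right)\right) + 10270\right) + 16109 = \left(\left(10 + \left(\frac{1}{3} + \frac{2}{3} \left(-3\right)\right)\right) + 10270\right) + 16109 = \left(\left(10 + \left(\frac{1}{3} - 2\right)\right) + 10270\right) + 16109 = \left(\left(10 - \frac{5}{3}\right) + 10270\right) + 16109 = \left(\frac{25}{3} + 10270\right) + 16109 = \frac{30835}{3} + 16109 = \frac{79162}{3}$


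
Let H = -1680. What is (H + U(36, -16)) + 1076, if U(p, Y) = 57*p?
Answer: 1448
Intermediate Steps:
(H + U(36, -16)) + 1076 = (-1680 + 57*36) + 1076 = (-1680 + 2052) + 1076 = 372 + 1076 = 1448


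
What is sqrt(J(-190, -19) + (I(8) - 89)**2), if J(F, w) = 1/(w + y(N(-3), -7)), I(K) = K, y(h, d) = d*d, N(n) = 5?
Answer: sqrt(5904930)/30 ≈ 81.000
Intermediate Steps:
y(h, d) = d**2
J(F, w) = 1/(49 + w) (J(F, w) = 1/(w + (-7)**2) = 1/(w + 49) = 1/(49 + w))
sqrt(J(-190, -19) + (I(8) - 89)**2) = sqrt(1/(49 - 19) + (8 - 89)**2) = sqrt(1/30 + (-81)**2) = sqrt(1/30 + 6561) = sqrt(196831/30) = sqrt(5904930)/30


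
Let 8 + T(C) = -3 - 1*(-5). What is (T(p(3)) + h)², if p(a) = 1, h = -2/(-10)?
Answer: 841/25 ≈ 33.640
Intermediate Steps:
h = ⅕ (h = -2*(-⅒) = ⅕ ≈ 0.20000)
T(C) = -6 (T(C) = -8 + (-3 - 1*(-5)) = -8 + (-3 + 5) = -8 + 2 = -6)
(T(p(3)) + h)² = (-6 + ⅕)² = (-29/5)² = 841/25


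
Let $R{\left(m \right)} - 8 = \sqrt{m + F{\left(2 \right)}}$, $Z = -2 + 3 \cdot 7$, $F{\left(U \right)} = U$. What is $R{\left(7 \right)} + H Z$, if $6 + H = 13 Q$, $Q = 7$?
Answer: $1626$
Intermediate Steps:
$Z = 19$ ($Z = -2 + 21 = 19$)
$R{\left(m \right)} = 8 + \sqrt{2 + m}$ ($R{\left(m \right)} = 8 + \sqrt{m + 2} = 8 + \sqrt{2 + m}$)
$H = 85$ ($H = -6 + 13 \cdot 7 = -6 + 91 = 85$)
$R{\left(7 \right)} + H Z = \left(8 + \sqrt{2 + 7}\right) + 85 \cdot 19 = \left(8 + \sqrt{9}\right) + 1615 = \left(8 + 3\right) + 1615 = 11 + 1615 = 1626$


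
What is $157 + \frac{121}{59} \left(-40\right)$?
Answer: $\frac{4423}{59} \approx 74.966$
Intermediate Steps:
$157 + \frac{121}{59} \left(-40\right) = 157 - \frac{4840}{59} = \frac{4423}{59}$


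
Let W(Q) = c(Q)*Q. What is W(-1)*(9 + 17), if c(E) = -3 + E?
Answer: 104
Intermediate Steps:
W(Q) = Q*(-3 + Q) (W(Q) = (-3 + Q)*Q = Q*(-3 + Q))
W(-1)*(9 + 17) = (-(-3 - 1))*(9 + 17) = -1*(-4)*26 = 4*26 = 104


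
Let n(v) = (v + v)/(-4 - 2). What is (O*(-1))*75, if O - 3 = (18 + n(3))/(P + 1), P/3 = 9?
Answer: -7575/28 ≈ -270.54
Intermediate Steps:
P = 27 (P = 3*9 = 27)
n(v) = -v/3 (n(v) = (2*v)/(-6) = (2*v)*(-⅙) = -v/3)
O = 101/28 (O = 3 + (18 - ⅓*3)/(27 + 1) = 3 + (18 - 1)/28 = 3 + 17*(1/28) = 3 + 17/28 = 101/28 ≈ 3.6071)
(O*(-1))*75 = ((101/28)*(-1))*75 = -101/28*75 = -7575/28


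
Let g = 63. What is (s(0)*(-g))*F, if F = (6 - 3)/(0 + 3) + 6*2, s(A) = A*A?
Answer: 0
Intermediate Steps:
s(A) = A**2
F = 13 (F = 3/3 + 12 = 3*(1/3) + 12 = 1 + 12 = 13)
(s(0)*(-g))*F = (0**2*(-1*63))*13 = (0*(-63))*13 = 0*13 = 0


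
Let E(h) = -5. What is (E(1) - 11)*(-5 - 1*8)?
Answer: 208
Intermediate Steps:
(E(1) - 11)*(-5 - 1*8) = (-5 - 11)*(-5 - 1*8) = -16*(-5 - 8) = -16*(-13) = 208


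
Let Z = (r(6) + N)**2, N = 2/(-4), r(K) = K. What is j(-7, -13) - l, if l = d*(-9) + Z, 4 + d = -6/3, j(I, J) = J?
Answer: -389/4 ≈ -97.250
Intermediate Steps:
N = -1/2 (N = 2*(-1/4) = -1/2 ≈ -0.50000)
d = -6 (d = -4 - 6/3 = -4 - 6*1/3 = -4 - 2 = -6)
Z = 121/4 (Z = (6 - 1/2)**2 = (11/2)**2 = 121/4 ≈ 30.250)
l = 337/4 (l = -6*(-9) + 121/4 = 54 + 121/4 = 337/4 ≈ 84.250)
j(-7, -13) - l = -13 - 1*337/4 = -13 - 337/4 = -389/4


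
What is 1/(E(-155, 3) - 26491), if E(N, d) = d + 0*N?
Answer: -1/26488 ≈ -3.7753e-5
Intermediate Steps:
E(N, d) = d (E(N, d) = d + 0 = d)
1/(E(-155, 3) - 26491) = 1/(3 - 26491) = 1/(-26488) = -1/26488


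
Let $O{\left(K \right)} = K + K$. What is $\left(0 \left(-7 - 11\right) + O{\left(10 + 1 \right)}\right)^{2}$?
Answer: $484$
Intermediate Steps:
$O{\left(K \right)} = 2 K$
$\left(0 \left(-7 - 11\right) + O{\left(10 + 1 \right)}\right)^{2} = \left(0 \left(-7 - 11\right) + 2 \left(10 + 1\right)\right)^{2} = \left(0 \left(-18\right) + 2 \cdot 11\right)^{2} = \left(0 + 22\right)^{2} = 22^{2} = 484$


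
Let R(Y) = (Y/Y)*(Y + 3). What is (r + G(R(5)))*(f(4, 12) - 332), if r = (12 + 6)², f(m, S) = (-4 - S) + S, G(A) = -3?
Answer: -107856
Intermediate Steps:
R(Y) = 3 + Y (R(Y) = 1*(3 + Y) = 3 + Y)
f(m, S) = -4
r = 324 (r = 18² = 324)
(r + G(R(5)))*(f(4, 12) - 332) = (324 - 3)*(-4 - 332) = 321*(-336) = -107856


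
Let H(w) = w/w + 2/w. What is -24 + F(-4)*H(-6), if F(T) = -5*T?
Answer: -32/3 ≈ -10.667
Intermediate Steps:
H(w) = 1 + 2/w
-24 + F(-4)*H(-6) = -24 + (-5*(-4))*((2 - 6)/(-6)) = -24 + 20*(-⅙*(-4)) = -24 + 20*(⅔) = -24 + 40/3 = -32/3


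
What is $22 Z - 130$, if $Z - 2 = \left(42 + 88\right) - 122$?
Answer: $90$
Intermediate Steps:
$Z = 10$ ($Z = 2 + \left(\left(42 + 88\right) - 122\right) = 2 + \left(130 - 122\right) = 2 + 8 = 10$)
$22 Z - 130 = 22 \cdot 10 - 130 = 220 - 130 = 90$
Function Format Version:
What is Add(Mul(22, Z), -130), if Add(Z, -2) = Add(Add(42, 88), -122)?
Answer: 90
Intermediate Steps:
Z = 10 (Z = Add(2, Add(Add(42, 88), -122)) = Add(2, Add(130, -122)) = Add(2, 8) = 10)
Add(Mul(22, Z), -130) = Add(Mul(22, 10), -130) = Add(220, -130) = 90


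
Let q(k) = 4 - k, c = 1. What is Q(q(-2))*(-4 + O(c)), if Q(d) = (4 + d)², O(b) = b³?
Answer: -300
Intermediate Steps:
Q(q(-2))*(-4 + O(c)) = (4 + (4 - 1*(-2)))²*(-4 + 1³) = (4 + (4 + 2))²*(-4 + 1) = (4 + 6)²*(-3) = 10²*(-3) = 100*(-3) = -300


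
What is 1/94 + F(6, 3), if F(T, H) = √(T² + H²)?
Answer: 1/94 + 3*√5 ≈ 6.7188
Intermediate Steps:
F(T, H) = √(H² + T²)
1/94 + F(6, 3) = 1/94 + √(3² + 6²) = 1/94 + √(9 + 36) = 1/94 + √45 = 1/94 + 3*√5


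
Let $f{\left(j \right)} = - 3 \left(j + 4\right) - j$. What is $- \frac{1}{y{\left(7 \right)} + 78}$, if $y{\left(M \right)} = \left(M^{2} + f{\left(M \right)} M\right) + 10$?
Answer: $\frac{1}{143} \approx 0.006993$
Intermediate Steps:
$f{\left(j \right)} = -12 - 4 j$ ($f{\left(j \right)} = - 3 \left(4 + j\right) - j = \left(-12 - 3 j\right) - j = -12 - 4 j$)
$y{\left(M \right)} = 10 + M^{2} + M \left(-12 - 4 M\right)$ ($y{\left(M \right)} = \left(M^{2} + \left(-12 - 4 M\right) M\right) + 10 = \left(M^{2} + M \left(-12 - 4 M\right)\right) + 10 = 10 + M^{2} + M \left(-12 - 4 M\right)$)
$- \frac{1}{y{\left(7 \right)} + 78} = - \frac{1}{\left(10 - 84 - 3 \cdot 7^{2}\right) + 78} = - \frac{1}{\left(10 - 84 - 147\right) + 78} = - \frac{1}{-221 + 78} = - \frac{1}{-143} = \left(-1\right) \left(- \frac{1}{143}\right) = \frac{1}{143}$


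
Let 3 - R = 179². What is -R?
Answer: 32038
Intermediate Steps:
R = -32038 (R = 3 - 1*179² = 3 - 1*32041 = 3 - 32041 = -32038)
-R = -1*(-32038) = 32038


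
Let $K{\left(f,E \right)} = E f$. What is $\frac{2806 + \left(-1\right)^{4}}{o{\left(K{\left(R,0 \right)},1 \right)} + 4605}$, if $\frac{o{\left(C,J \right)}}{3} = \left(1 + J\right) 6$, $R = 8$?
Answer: $\frac{401}{663} \approx 0.60483$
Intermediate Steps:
$o{\left(C,J \right)} = 18 + 18 J$ ($o{\left(C,J \right)} = 3 \left(1 + J\right) 6 = 3 \left(6 + 6 J\right) = 18 + 18 J$)
$\frac{2806 + \left(-1\right)^{4}}{o{\left(K{\left(R,0 \right)},1 \right)} + 4605} = \frac{2806 + \left(-1\right)^{4}}{\left(18 + 18 \cdot 1\right) + 4605} = \frac{2806 + 1}{\left(18 + 18\right) + 4605} = \frac{2807}{36 + 4605} = \frac{2807}{4641} = 2807 \cdot \frac{1}{4641} = \frac{401}{663}$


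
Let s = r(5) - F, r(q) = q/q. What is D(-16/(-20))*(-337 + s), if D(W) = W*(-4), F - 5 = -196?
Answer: 464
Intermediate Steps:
F = -191 (F = 5 - 196 = -191)
r(q) = 1
s = 192 (s = 1 - 1*(-191) = 1 + 191 = 192)
D(W) = -4*W
D(-16/(-20))*(-337 + s) = (-(-64)/(-20))*(-337 + 192) = -(-64)*(-1)/20*(-145) = -4*⅘*(-145) = -16/5*(-145) = 464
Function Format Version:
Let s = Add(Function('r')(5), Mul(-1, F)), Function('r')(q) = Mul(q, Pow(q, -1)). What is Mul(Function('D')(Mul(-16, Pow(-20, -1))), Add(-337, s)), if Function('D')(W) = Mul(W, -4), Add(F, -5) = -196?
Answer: 464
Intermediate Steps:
F = -191 (F = Add(5, -196) = -191)
Function('r')(q) = 1
s = 192 (s = Add(1, Mul(-1, -191)) = Add(1, 191) = 192)
Function('D')(W) = Mul(-4, W)
Mul(Function('D')(Mul(-16, Pow(-20, -1))), Add(-337, s)) = Mul(Mul(-4, Mul(-16, Pow(-20, -1))), Add(-337, 192)) = Mul(Mul(-4, Mul(-16, Rational(-1, 20))), -145) = Mul(Mul(-4, Rational(4, 5)), -145) = Mul(Rational(-16, 5), -145) = 464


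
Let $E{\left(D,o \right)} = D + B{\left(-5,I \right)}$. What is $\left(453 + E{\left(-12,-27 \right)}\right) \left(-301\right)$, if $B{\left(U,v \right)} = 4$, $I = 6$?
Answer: $-133945$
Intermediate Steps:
$E{\left(D,o \right)} = 4 + D$ ($E{\left(D,o \right)} = D + 4 = 4 + D$)
$\left(453 + E{\left(-12,-27 \right)}\right) \left(-301\right) = \left(453 + \left(4 - 12\right)\right) \left(-301\right) = \left(453 - 8\right) \left(-301\right) = 445 \left(-301\right) = -133945$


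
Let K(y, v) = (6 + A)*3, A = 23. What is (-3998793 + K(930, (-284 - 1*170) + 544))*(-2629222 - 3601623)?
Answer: 24915317286570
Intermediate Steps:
K(y, v) = 87 (K(y, v) = (6 + 23)*3 = 29*3 = 87)
(-3998793 + K(930, (-284 - 1*170) + 544))*(-2629222 - 3601623) = (-3998793 + 87)*(-2629222 - 3601623) = -3998706*(-6230845) = 24915317286570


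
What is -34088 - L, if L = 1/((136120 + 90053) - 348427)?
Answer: -4167394351/122254 ≈ -34088.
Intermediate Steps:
L = -1/122254 (L = 1/(226173 - 348427) = 1/(-122254) = -1/122254 ≈ -8.1797e-6)
-34088 - L = -34088 - 1*(-1/122254) = -34088 + 1/122254 = -4167394351/122254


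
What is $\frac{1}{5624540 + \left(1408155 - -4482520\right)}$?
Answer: $\frac{1}{11515215} \approx 8.6842 \cdot 10^{-8}$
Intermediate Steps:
$\frac{1}{5624540 + \left(1408155 - -4482520\right)} = \frac{1}{5624540 + \left(1408155 + 4482520\right)} = \frac{1}{5624540 + 5890675} = \frac{1}{11515215}$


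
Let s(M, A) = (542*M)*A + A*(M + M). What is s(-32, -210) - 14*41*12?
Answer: 3648792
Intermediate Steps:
s(M, A) = 544*A*M (s(M, A) = 542*A*M + A*(2*M) = 542*A*M + 2*A*M = 544*A*M)
s(-32, -210) - 14*41*12 = 544*(-210)*(-32) - 14*41*12 = 3655680 - 574*12 = 3655680 - 6888 = 3648792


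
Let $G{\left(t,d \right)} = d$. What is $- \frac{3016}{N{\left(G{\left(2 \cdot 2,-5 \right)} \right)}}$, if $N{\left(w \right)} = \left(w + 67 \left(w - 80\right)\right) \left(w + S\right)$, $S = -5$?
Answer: $- \frac{377}{7125} \approx -0.052912$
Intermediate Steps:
$N{\left(w \right)} = \left(-5360 + 68 w\right) \left(-5 + w\right)$ ($N{\left(w \right)} = \left(w + 67 \left(w - 80\right)\right) \left(w - 5\right) = \left(w + 67 \left(-80 + w\right)\right) \left(-5 + w\right) = \left(w + \left(-5360 + 67 w\right)\right) \left(-5 + w\right) = \left(-5360 + 68 w\right) \left(-5 + w\right)$)
$- \frac{3016}{N{\left(G{\left(2 \cdot 2,-5 \right)} \right)}} = - \frac{3016}{26800 - -28500 + 68 \left(-5\right)^{2}} = - \frac{3016}{26800 + 28500 + 68 \cdot 25} = - \frac{3016}{26800 + 28500 + 1700} = - \frac{3016}{57000} = \left(-3016\right) \frac{1}{57000} = - \frac{377}{7125}$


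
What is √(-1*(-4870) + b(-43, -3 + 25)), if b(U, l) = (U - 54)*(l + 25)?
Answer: √311 ≈ 17.635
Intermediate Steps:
b(U, l) = (-54 + U)*(25 + l)
√(-1*(-4870) + b(-43, -3 + 25)) = √(-1*(-4870) + (-1350 - 54*(-3 + 25) + 25*(-43) - 43*(-3 + 25))) = √(4870 + (-1350 - 54*22 - 1075 - 43*22)) = √(4870 + (-1350 - 1188 - 1075 - 946)) = √(4870 - 4559) = √311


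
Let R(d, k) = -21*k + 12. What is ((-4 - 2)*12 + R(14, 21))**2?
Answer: 251001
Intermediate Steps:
R(d, k) = 12 - 21*k
((-4 - 2)*12 + R(14, 21))**2 = ((-4 - 2)*12 + (12 - 21*21))**2 = (-6*12 + (12 - 441))**2 = (-72 - 429)**2 = (-501)**2 = 251001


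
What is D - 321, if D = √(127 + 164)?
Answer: -321 + √291 ≈ -303.94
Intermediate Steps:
D = √291 ≈ 17.059
D - 321 = √291 - 321 = -321 + √291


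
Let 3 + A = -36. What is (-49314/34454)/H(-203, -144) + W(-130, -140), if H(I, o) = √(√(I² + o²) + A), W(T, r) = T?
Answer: -130 - 24657/(17227*√(-39 + √61945)) ≈ -130.10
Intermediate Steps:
A = -39 (A = -3 - 36 = -39)
H(I, o) = √(-39 + √(I² + o²)) (H(I, o) = √(√(I² + o²) - 39) = √(-39 + √(I² + o²)))
(-49314/34454)/H(-203, -144) + W(-130, -140) = (-49314/34454)/(√(-39 + √((-203)² + (-144)²))) - 130 = (-49314*1/34454)/(√(-39 + √(41209 + 20736))) - 130 = -24657/(17227*√(-39 + √61945)) - 130 = -130 - 24657/(17227*√(-39 + √61945))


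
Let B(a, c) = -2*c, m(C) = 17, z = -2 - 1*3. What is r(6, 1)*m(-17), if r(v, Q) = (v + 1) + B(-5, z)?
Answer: 289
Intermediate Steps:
z = -5 (z = -2 - 3 = -5)
r(v, Q) = 11 + v (r(v, Q) = (v + 1) - 2*(-5) = (1 + v) + 10 = 11 + v)
r(6, 1)*m(-17) = (11 + 6)*17 = 17*17 = 289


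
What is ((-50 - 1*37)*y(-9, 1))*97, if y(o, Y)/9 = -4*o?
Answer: -2734236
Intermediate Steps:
y(o, Y) = -36*o (y(o, Y) = 9*(-4*o) = -36*o)
((-50 - 1*37)*y(-9, 1))*97 = ((-50 - 1*37)*(-36*(-9)))*97 = ((-50 - 37)*324)*97 = -87*324*97 = -28188*97 = -2734236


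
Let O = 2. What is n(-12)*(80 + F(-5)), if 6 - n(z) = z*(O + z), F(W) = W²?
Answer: -11970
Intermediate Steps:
n(z) = 6 - z*(2 + z)
n(-12)*(80 + F(-5)) = (6 - 1*(-12)² - 2*(-12))*(80 + (-5)²) = (6 - 1*144 + 24)*(80 + 25) = (6 - 144 + 24)*105 = -114*105 = -11970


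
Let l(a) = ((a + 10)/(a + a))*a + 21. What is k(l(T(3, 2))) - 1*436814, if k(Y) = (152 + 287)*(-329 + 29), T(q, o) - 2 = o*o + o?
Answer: -568514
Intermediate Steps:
T(q, o) = 2 + o + o² (T(q, o) = 2 + (o*o + o) = 2 + (o² + o) = 2 + (o + o²) = 2 + o + o²)
l(a) = 26 + a/2 (l(a) = ((10 + a)/((2*a)))*a + 21 = ((10 + a)*(1/(2*a)))*a + 21 = ((10 + a)/(2*a))*a + 21 = (5 + a/2) + 21 = 26 + a/2)
k(Y) = -131700 (k(Y) = 439*(-300) = -131700)
k(l(T(3, 2))) - 1*436814 = -131700 - 1*436814 = -131700 - 436814 = -568514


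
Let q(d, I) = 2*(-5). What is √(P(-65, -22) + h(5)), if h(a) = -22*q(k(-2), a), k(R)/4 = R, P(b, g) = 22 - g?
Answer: 2*√66 ≈ 16.248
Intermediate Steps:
k(R) = 4*R
q(d, I) = -10
h(a) = 220 (h(a) = -22*(-10) = 220)
√(P(-65, -22) + h(5)) = √((22 - 1*(-22)) + 220) = √((22 + 22) + 220) = √(44 + 220) = √264 = 2*√66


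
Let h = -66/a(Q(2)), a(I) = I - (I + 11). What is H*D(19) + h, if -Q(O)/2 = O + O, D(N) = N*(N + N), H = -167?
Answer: -120568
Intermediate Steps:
D(N) = 2*N² (D(N) = N*(2*N) = 2*N²)
Q(O) = -4*O (Q(O) = -2*(O + O) = -4*O)
a(I) = -11 (a(I) = I - (11 + I) = I + (-11 - I) = -11)
h = 6 (h = -66/(-11) = -66*(-1/11) = 6)
H*D(19) + h = -334*19² + 6 = -334*361 + 6 = -167*722 + 6 = -120574 + 6 = -120568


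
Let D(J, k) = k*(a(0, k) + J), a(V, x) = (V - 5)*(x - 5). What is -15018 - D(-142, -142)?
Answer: 69188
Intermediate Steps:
a(V, x) = (-5 + V)*(-5 + x)
D(J, k) = k*(25 + J - 5*k) (D(J, k) = k*((25 - 5*0 - 5*k + 0*k) + J) = k*((25 + 0 - 5*k + 0) + J) = k*((25 - 5*k) + J) = k*(25 + J - 5*k))
-15018 - D(-142, -142) = -15018 - (-142)*(25 - 142 - 5*(-142)) = -15018 - (-142)*(25 - 142 + 710) = -15018 - (-142)*593 = -15018 - 1*(-84206) = -15018 + 84206 = 69188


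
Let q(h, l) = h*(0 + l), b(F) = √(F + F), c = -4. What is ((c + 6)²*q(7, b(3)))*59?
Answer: 1652*√6 ≈ 4046.6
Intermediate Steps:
b(F) = √2*√F (b(F) = √(2*F) = √2*√F)
q(h, l) = h*l
((c + 6)²*q(7, b(3)))*59 = ((-4 + 6)²*(7*(√2*√3)))*59 = (2²*(7*√6))*59 = (4*(7*√6))*59 = (28*√6)*59 = 1652*√6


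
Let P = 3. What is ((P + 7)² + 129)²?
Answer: 52441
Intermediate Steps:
((P + 7)² + 129)² = ((3 + 7)² + 129)² = (10² + 129)² = (100 + 129)² = 229² = 52441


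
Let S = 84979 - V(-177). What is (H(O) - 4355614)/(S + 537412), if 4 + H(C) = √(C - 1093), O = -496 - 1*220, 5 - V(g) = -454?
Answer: -2177809/310966 + 3*I*√201/621932 ≈ -7.0034 + 6.8387e-5*I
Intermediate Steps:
V(g) = 459 (V(g) = 5 - 1*(-454) = 5 + 454 = 459)
O = -716 (O = -496 - 220 = -716)
H(C) = -4 + √(-1093 + C) (H(C) = -4 + √(C - 1093) = -4 + √(-1093 + C))
S = 84520 (S = 84979 - 1*459 = 84979 - 459 = 84520)
(H(O) - 4355614)/(S + 537412) = ((-4 + √(-1093 - 716)) - 4355614)/(84520 + 537412) = ((-4 + √(-1809)) - 4355614)/621932 = ((-4 + 3*I*√201) - 4355614)*(1/621932) = (-4355618 + 3*I*√201)*(1/621932) = -2177809/310966 + 3*I*√201/621932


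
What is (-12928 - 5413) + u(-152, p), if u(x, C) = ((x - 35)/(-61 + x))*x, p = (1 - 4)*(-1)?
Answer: -3935057/213 ≈ -18474.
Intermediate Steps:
p = 3 (p = -3*(-1) = 3)
u(x, C) = x*(-35 + x)/(-61 + x) (u(x, C) = ((-35 + x)/(-61 + x))*x = x*(-35 + x)/(-61 + x))
(-12928 - 5413) + u(-152, p) = (-12928 - 5413) - 152*(-35 - 152)/(-61 - 152) = -18341 - 152*(-187)/(-213) = -18341 - 152*(-1/213)*(-187) = -18341 - 28424/213 = -3935057/213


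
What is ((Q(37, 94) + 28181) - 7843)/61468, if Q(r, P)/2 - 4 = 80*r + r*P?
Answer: 16611/30734 ≈ 0.54048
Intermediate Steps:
Q(r, P) = 8 + 160*r + 2*P*r (Q(r, P) = 8 + 2*(80*r + r*P) = 8 + 2*(80*r + P*r) = 8 + (160*r + 2*P*r) = 8 + 160*r + 2*P*r)
((Q(37, 94) + 28181) - 7843)/61468 = (((8 + 160*37 + 2*94*37) + 28181) - 7843)/61468 = (((8 + 5920 + 6956) + 28181) - 7843)*(1/61468) = ((12884 + 28181) - 7843)*(1/61468) = (41065 - 7843)*(1/61468) = 33222*(1/61468) = 16611/30734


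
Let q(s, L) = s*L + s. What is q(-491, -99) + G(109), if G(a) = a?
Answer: 48227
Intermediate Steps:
q(s, L) = s + L*s (q(s, L) = L*s + s = s + L*s)
q(-491, -99) + G(109) = -491*(1 - 99) + 109 = -491*(-98) + 109 = 48118 + 109 = 48227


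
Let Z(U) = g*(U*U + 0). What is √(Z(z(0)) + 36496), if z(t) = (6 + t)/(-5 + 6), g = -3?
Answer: 2*√9097 ≈ 190.76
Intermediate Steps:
z(t) = 6 + t (z(t) = (6 + t)/1 = (6 + t)*1 = 6 + t)
Z(U) = -3*U² (Z(U) = -3*(U*U + 0) = -3*(U² + 0) = -3*U²)
√(Z(z(0)) + 36496) = √(-3*(6 + 0)² + 36496) = √(-3*6² + 36496) = √(-3*36 + 36496) = √(-108 + 36496) = √36388 = 2*√9097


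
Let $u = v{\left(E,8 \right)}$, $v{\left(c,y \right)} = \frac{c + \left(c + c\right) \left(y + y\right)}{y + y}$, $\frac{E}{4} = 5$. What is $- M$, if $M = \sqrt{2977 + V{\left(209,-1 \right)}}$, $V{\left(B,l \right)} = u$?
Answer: $- \frac{\sqrt{12073}}{2} \approx -54.939$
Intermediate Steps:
$E = 20$ ($E = 4 \cdot 5 = 20$)
$v{\left(c,y \right)} = \frac{c + 4 c y}{2 y}$ ($v{\left(c,y \right)} = \frac{c + 2 c 2 y}{2 y} = \left(c + 4 c y\right) \frac{1}{2 y} = \frac{c + 4 c y}{2 y}$)
$u = \frac{165}{4}$ ($u = 2 \cdot 20 + \frac{1}{2} \cdot 20 \cdot \frac{1}{8} = 40 + \frac{1}{2} \cdot 20 \cdot \frac{1}{8} = 40 + \frac{5}{4} = \frac{165}{4} \approx 41.25$)
$V{\left(B,l \right)} = \frac{165}{4}$
$M = \frac{\sqrt{12073}}{2}$ ($M = \sqrt{2977 + \frac{165}{4}} = \sqrt{\frac{12073}{4}} = \frac{\sqrt{12073}}{2} \approx 54.939$)
$- M = - \frac{\sqrt{12073}}{2}$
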